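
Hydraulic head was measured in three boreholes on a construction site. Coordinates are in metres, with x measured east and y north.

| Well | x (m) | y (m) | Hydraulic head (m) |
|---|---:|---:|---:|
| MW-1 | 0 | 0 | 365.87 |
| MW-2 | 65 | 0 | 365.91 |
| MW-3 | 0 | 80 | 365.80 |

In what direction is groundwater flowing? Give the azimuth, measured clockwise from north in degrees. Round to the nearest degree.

325°

∂h/∂x = (365.91 − 365.87) / (65 − 0) = +0.0006154
∂h/∂y = (365.80 − 365.87) / (80 − 0) = -0.0008750
Flow direction (−∇h) has components (-0.0006154 E, +0.0008750 N).
Azimuth = atan2(E, N) = atan2(-0.0006154, +0.0008750) = 324.9° ≈ 325°.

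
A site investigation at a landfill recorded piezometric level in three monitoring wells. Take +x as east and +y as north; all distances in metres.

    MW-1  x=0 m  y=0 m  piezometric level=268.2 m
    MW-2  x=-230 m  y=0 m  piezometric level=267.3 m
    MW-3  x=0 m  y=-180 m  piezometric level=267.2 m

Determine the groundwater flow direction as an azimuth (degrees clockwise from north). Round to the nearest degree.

215°

∂h/∂x = (267.3 − 268.2) / (-230 − 0) = +0.003913
∂h/∂y = (267.2 − 268.2) / (-180 − 0) = +0.005556
Flow direction (−∇h) has components (-0.003913 E, -0.005556 N).
Azimuth = atan2(E, N) = atan2(-0.003913, -0.005556) = 215.2° ≈ 215°.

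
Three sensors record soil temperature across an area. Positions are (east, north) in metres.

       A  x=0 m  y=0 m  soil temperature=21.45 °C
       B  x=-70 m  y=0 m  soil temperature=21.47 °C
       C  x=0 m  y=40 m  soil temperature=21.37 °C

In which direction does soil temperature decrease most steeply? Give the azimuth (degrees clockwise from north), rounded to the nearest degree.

008°

∂T/∂x = (21.47 − 21.45) / (-70 − 0) = -0.0002857
∂T/∂y = (21.37 − 21.45) / (40 − 0) = -0.002000
Steepest decrease is along −∇f: components (+0.0002857 E, +0.002000 N).
Azimuth = atan2(+0.0002857, +0.002000) = 8.1° ≈ 008°.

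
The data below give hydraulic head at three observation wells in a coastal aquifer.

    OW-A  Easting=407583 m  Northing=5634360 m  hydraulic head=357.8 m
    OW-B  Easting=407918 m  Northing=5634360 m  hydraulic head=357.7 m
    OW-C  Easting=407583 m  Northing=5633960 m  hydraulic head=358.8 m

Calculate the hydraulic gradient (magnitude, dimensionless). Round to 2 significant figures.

∂h/∂x = (357.7 − 357.8) / (407918 − 407583) = -0.0002985
∂h/∂y = (358.8 − 357.8) / (5633960 − 5634360) = -0.002500
|∇h| = √(-0.0002985² + -0.002500²) = 0.002518

0.0025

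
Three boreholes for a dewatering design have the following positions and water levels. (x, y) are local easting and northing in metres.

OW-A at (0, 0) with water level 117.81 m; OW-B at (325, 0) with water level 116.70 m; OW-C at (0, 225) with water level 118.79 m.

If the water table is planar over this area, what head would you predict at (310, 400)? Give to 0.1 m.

118.5 m

∂h/∂x = (116.70 − 117.81) / (325 − 0) = -0.003415
∂h/∂y = (118.79 − 117.81) / (225 − 0) = +0.004356
h(310, 400) = 117.81 + (-0.003415)·(310) + (+0.004356)·(400) = 117.81 -1.059 +1.742 = 118.493 m.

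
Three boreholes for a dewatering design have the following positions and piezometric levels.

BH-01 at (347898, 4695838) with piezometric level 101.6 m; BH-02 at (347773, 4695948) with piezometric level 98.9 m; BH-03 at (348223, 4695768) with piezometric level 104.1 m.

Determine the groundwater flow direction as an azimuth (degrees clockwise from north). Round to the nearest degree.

351°

With h = a·x + b·y + c and BH-01 as origin, the differences give:
  (-125)·a + 110·b = -2.7
  325·a + (-70)·b = +2.5
Eliminate b (×(-70) and ×110, subtract): -27000·a = -86.00 → a = ∂h/∂x = +0.003185
Back-substitute: b = ∂h/∂y = -0.02093.
Flow direction (−∇h) has components (-0.003185 E, +0.02093 N).
Azimuth = atan2(E, N) = atan2(-0.003185, +0.02093) = 351.3° ≈ 351°.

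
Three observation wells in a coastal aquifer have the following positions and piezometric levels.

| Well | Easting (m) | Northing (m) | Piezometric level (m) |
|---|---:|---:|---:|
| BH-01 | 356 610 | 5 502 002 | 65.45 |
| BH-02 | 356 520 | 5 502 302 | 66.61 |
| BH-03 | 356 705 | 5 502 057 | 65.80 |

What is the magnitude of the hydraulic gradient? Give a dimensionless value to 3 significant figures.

0.00441

Differences from BH-01: to BH-02 (Δx, Δy, Δh) = (-90, 300, +1.16); to BH-03 = (95, 55, +0.35).
Determinant of the coordinate differences = (-90)·55 − 95·300 = -33450.
∂h/∂x = [(+1.16)·55 − (+0.35)·300] / -33450 = +0.001232
∂h/∂y = [(-90)·(+0.35) − 95·(+1.16)] / -33450 = +0.004236
|∇h| = √(0.001232² + 0.004236²) = 0.004412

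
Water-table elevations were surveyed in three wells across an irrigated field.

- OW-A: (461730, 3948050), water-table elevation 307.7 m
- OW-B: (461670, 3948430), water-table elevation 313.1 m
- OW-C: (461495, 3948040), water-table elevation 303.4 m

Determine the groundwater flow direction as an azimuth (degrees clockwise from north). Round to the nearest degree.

226°

Three-point gradient (reference OW-A): Δ to OW-B = (-60, 380, +5.4), Δ to OW-C = (-235, -10, -4.3).
∂h/∂x = +0.01758, ∂h/∂y = +0.01699 (det = 89900).
Flow direction (−∇h) has components (-0.01758 E, -0.01699 N).
Azimuth = atan2(E, N) = atan2(-0.01758, -0.01699) = 226.0° ≈ 226°.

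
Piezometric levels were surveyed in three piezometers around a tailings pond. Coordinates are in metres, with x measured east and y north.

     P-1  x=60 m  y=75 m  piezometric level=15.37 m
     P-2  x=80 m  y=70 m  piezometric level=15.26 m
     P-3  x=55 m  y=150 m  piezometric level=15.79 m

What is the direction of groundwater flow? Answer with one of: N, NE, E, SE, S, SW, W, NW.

SE

With h = a·x + b·y + c and P-1 as origin, the differences give:
  20·a + (-5)·b = -0.11
  (-5)·a + 75·b = +0.42
Eliminate b (×75 and ×(-5), subtract): 1475·a = -6.150 → a = ∂h/∂x = -0.004169
Back-substitute: b = ∂h/∂y = +0.005322.
Flow = −∇h = (+0.004169 east, -0.005322 north), which points southeast.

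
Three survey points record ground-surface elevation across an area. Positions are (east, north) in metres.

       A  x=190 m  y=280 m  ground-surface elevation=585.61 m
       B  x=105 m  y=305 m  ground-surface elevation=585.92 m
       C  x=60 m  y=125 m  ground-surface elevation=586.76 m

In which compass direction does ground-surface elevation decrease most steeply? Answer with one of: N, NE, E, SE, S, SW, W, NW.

NE

Three-point gradient (reference A): Δ to B = (-85, 25, +0.31), Δ to C = (-130, -155, +1.15).
∂z/∂x = -0.004676, ∂z/∂y = -0.003498 (det = 16425).
Steepest decrease is along −∇f = (+0.004676 E, +0.003498 N) → northeast.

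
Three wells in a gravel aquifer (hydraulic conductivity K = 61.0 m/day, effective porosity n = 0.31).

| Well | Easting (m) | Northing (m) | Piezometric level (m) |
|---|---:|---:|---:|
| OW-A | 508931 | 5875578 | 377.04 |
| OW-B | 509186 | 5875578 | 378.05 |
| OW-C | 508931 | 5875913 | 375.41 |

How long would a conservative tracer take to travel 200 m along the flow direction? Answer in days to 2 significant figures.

160 days

∂h/∂x = (378.05 − 377.04) / (509186 − 508931) = +0.003961
∂h/∂y = (375.41 − 377.04) / (5875913 − 5875578) = -0.004866
|∇h| = √(0.003961² + -0.004866²) = 0.006274
Seepage velocity v = K·i/n = 61.0 × 0.006274 / 0.31 = 1.235 m/day.
t = 200 / 1.235 = 161.9 days.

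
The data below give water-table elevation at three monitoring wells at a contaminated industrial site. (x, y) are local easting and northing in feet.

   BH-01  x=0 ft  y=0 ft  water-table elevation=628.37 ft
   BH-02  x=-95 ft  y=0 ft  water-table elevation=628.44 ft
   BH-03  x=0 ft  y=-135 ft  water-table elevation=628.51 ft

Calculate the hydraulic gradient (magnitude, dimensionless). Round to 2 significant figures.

∂h/∂x = (628.44 − 628.37) / (-95 − 0) = -0.0007368
∂h/∂y = (628.51 − 628.37) / (-135 − 0) = -0.001037
|∇h| = √(-0.0007368² + -0.001037²) = 0.001272

0.0013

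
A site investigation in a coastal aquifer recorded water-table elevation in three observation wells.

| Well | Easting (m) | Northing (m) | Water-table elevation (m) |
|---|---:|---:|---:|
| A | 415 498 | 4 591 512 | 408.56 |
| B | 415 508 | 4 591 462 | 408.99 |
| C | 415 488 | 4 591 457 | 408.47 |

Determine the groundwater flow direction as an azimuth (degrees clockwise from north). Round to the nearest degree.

Taking A as reference: B−A = (10, -50, +0.43); C−A = (-10, -55, -0.09).
Determinant of the coordinate differences = 10·(-55) − (-10)·(-50) = -1050.
∂h/∂x = [(+0.43)·(-55) − (-0.09)·(-50)] / -1050 = +0.02681
∂h/∂y = [10·(-0.09) − (-10)·(+0.43)] / -1050 = -0.003238
Flow direction (−∇h) has components (-0.02681 E, +0.003238 N).
Azimuth = atan2(E, N) = atan2(-0.02681, +0.003238) = 276.9° ≈ 277°.

277°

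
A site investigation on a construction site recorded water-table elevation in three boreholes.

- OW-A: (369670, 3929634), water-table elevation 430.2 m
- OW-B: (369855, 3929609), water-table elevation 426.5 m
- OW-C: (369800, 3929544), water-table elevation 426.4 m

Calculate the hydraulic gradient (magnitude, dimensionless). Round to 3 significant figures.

Taking OW-A as reference: OW-B−OW-A = (185, -25, -3.7); OW-C−OW-A = (130, -90, -3.8).
Solve a·Δx + b·Δy = Δh: det = 185·(-90) − 130·(-25) = -13400.
∂h/∂x = [(-3.7)·(-90) − (-3.8)·(-25)] / -13400 = -0.01776
∂h/∂y = [185·(-3.8) − 130·(-3.7)] / -13400 = +0.01657
|∇h| = √(-0.01776² + 0.01657²) = 0.02429

0.0243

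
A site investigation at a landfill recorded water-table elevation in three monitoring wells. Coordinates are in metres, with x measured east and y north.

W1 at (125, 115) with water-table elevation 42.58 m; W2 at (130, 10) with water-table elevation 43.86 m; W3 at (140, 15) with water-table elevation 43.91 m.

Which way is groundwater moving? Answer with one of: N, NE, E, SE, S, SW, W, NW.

NW

With h = a·x + b·y + c and W1 as origin, the differences give:
  5·a + (-105)·b = +1.28
  15·a + (-100)·b = +1.33
Eliminate b (×(-100) and ×(-105), subtract): 1075·a = 11.650 → a = ∂h/∂x = +0.01084
Back-substitute: b = ∂h/∂y = -0.01167.
Flow = −∇h = (-0.01084 east, +0.01167 north), which points northwest.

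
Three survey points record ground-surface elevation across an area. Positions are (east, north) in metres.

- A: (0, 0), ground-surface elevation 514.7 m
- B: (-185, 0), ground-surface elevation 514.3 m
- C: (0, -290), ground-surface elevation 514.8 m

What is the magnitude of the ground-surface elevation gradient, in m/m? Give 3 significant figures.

∂z/∂x = (514.3 − 514.7) / (-185 − 0) = +0.002162
∂z/∂y = (514.8 − 514.7) / (-290 − 0) = -0.0003448
|∇f| = √(0.002162² + -0.0003448²) = 0.002189 m/m

0.00219 m/m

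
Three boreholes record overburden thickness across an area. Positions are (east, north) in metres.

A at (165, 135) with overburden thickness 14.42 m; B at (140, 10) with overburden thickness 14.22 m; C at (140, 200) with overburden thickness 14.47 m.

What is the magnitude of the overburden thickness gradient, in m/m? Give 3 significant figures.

Differences from A: to B (Δx, Δy, Δh) = (-25, -125, -0.20); to C = (-25, 65, +0.05).
Determinant of the coordinate differences = (-25)·65 − (-25)·(-125) = -4750.
∂d/∂x = [(-0.20)·65 − (+0.05)·(-125)] / -4750 = +0.001421
∂d/∂y = [(-25)·(+0.05) − (-25)·(-0.20)] / -4750 = +0.001316
|∇f| = √(0.001421² + 0.001316²) = 0.001937 m/m

0.00194 m/m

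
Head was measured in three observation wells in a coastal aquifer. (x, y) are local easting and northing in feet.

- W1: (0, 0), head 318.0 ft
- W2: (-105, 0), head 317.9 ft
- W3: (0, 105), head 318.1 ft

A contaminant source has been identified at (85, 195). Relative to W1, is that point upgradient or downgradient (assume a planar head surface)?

upgradient

∂h/∂x = (317.9 − 318.0) / (-105 − 0) = +0.0009524
∂h/∂y = (318.1 − 318.0) / (105 − 0) = +0.0009524
Head at (85, 195) = 318.0 + (+0.0009524)·(85) + (+0.0009524)·(195) = 318.27 ft.
That is higher than the 318.0 ft at W1, so the point is upgradient.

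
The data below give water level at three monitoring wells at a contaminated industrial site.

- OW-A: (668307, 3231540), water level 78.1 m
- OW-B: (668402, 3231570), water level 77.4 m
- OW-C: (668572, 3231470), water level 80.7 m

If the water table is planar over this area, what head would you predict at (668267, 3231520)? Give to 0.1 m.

78.6 m

Differences from OW-A: to OW-B (Δx, Δy, Δh) = (95, 30, -0.7); to OW-C = (265, -70, +2.6).
Determinant of the coordinate differences = 95·(-70) − 265·30 = -14600.
∂h/∂x = [(-0.7)·(-70) − (+2.6)·30] / -14600 = +0.001986
∂h/∂y = [95·(+2.6) − 265·(-0.7)] / -14600 = -0.02962
h(668267, 3231520) = 78.1 + (+0.001986)·(-40) + (-0.02962)·(-20) = 78.1 -0.079 +0.592 = 78.613 m.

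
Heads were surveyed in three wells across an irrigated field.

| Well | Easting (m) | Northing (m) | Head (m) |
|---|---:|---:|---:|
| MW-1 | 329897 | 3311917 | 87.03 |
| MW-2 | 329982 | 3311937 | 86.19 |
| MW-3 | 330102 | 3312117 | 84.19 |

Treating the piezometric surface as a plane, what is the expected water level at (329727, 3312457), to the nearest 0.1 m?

With h = a·x + b·y + c and MW-1 as origin, the differences give:
  85·a + 20·b = -0.84
  205·a + 200·b = -2.84
Eliminate b (×200 and ×20, subtract): 12900·a = -111.200 → a = ∂h/∂x = -0.008620
Back-substitute: b = ∂h/∂y = -0.005364.
h(329727, 3312457) = 87.03 + (-0.008620)·(-170) + (-0.005364)·(540) = 87.03 +1.465 -2.897 = 85.599 m.

85.6 m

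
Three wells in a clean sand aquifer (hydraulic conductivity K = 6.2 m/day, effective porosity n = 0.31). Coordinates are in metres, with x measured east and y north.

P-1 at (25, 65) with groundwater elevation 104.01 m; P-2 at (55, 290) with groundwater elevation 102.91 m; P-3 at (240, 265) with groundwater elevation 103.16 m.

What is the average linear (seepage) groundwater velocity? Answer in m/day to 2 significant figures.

With h = a·x + b·y + c and P-1 as origin, the differences give:
  30·a + 225·b = -1.10
  215·a + 200·b = -0.85
Eliminate b (×200 and ×225, subtract): -42375·a = -28.750 → a = ∂h/∂x = +0.0006785
Back-substitute: b = ∂h/∂y = -0.004979.
|∇h| = √(0.0006785² + -0.004979²) = 0.005025
Seepage velocity v = K·i/n = 6.2 × 0.005025 / 0.31 = 0.1005 m/day.

0.10 m/day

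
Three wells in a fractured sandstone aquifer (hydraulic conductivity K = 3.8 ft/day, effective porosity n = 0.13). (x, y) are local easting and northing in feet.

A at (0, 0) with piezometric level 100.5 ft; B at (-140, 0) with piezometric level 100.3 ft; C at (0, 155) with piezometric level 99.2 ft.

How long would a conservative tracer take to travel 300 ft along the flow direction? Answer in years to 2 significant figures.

∂h/∂x = (100.3 − 100.5) / (-140 − 0) = +0.001429
∂h/∂y = (99.2 − 100.5) / (155 − 0) = -0.008387
|∇h| = √(0.001429² + -0.008387²) = 0.008508
Seepage velocity v = K·i/n = 3.8 × 0.008508 / 0.13 = 0.2487 ft/day.
t = 300 / 0.2487 = 1206 days = 3.3 years.

3.3 years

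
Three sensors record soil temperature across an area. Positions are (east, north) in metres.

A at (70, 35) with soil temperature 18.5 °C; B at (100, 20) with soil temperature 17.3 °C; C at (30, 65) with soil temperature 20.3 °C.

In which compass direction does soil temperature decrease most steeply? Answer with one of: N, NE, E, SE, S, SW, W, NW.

SE

With T = a·x + b·y + c and A as origin, the differences give:
  30·a + (-15)·b = -1.2
  (-40)·a + 30·b = +1.8
Eliminate b (×30 and ×(-15), subtract): 300·a = -9.00 → a = ∂T/∂x = -0.03000
Back-substitute: b = ∂T/∂y = +0.02000.
Steepest decrease is along −∇f = (+0.03000 E, -0.02000 N) → southeast.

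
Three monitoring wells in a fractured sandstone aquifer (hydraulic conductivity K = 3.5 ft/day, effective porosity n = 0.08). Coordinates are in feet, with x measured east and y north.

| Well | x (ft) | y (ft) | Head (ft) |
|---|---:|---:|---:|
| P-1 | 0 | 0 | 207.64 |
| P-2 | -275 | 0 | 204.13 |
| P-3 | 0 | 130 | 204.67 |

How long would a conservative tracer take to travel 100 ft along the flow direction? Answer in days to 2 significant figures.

∂h/∂x = (204.13 − 207.64) / (-275 − 0) = +0.01276
∂h/∂y = (204.67 − 207.64) / (130 − 0) = -0.02285
|∇h| = √(0.01276² + -0.02285²) = 0.02617
Seepage velocity v = K·i/n = 3.5 × 0.02617 / 0.08 = 1.145 ft/day.
t = 100 / 1.145 = 87.34 days.

87 days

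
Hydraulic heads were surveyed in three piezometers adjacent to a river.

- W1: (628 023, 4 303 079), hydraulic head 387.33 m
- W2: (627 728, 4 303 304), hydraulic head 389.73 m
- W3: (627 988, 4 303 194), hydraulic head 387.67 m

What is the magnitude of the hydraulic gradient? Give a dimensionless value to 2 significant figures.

0.0077

Three-point gradient (reference W1): Δ to W2 = (-295, 225, +2.40), Δ to W3 = (-35, 115, +0.34).
∂h/∂x = -0.007658, ∂h/∂y = +0.0006257 (det = -26050).
|∇h| = √(-0.007658² + 0.0006257²) = 0.007684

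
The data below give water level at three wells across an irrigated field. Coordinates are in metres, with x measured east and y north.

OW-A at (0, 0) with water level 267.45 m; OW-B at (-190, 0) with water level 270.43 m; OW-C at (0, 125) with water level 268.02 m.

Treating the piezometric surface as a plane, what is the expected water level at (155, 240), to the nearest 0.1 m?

266.1 m

∂h/∂x = (270.43 − 267.45) / (-190 − 0) = -0.01568
∂h/∂y = (268.02 − 267.45) / (125 − 0) = +0.004560
h(155, 240) = 267.45 + (-0.01568)·(155) + (+0.004560)·(240) = 267.45 -2.431 +1.094 = 266.113 m.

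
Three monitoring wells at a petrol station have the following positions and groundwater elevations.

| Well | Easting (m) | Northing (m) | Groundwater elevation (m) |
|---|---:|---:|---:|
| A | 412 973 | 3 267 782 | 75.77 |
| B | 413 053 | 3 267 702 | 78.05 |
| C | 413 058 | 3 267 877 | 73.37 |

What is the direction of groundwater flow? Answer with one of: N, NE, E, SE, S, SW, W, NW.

Differences from A: to B (Δx, Δy, Δh) = (80, -80, +2.28); to C = (85, 95, -2.40).
Determinant of the coordinate differences = 80·95 − 85·(-80) = 14400.
∂h/∂x = [(+2.28)·95 − (-2.40)·(-80)] / 14400 = +0.001708
∂h/∂y = [80·(-2.40) − 85·(+2.28)] / 14400 = -0.02679
Flow = −∇h = (-0.001708 east, +0.02679 north), which points north.

N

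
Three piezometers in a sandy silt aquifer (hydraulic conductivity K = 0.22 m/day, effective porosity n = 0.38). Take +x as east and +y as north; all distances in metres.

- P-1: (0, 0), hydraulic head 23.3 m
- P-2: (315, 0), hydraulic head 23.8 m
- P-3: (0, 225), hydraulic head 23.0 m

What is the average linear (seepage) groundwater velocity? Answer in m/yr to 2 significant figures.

0.44 m/yr

∂h/∂x = (23.8 − 23.3) / (315 − 0) = +0.001587
∂h/∂y = (23.0 − 23.3) / (225 − 0) = -0.001333
|∇h| = √(0.001587² + -0.001333²) = 0.002073
Seepage velocity v = K·i/n = 0.22 × 0.002073 / 0.38 = 0.0012 m/day = 0.4383 m/yr.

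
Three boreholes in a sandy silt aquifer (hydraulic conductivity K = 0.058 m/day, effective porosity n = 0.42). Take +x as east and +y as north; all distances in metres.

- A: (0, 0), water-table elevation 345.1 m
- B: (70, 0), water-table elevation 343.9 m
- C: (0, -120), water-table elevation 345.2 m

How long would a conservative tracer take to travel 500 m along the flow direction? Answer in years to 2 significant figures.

∂h/∂x = (343.9 − 345.1) / (70 − 0) = -0.01714
∂h/∂y = (345.2 − 345.1) / (-120 − 0) = -0.0008333
|∇h| = √(-0.01714² + -0.0008333²) = 0.01716
Seepage velocity v = K·i/n = 0.058 × 0.01716 / 0.42 = 0.00237 m/day.
t = 500 / 0.00237 = 2.11e+05 days = 578 years.

580 years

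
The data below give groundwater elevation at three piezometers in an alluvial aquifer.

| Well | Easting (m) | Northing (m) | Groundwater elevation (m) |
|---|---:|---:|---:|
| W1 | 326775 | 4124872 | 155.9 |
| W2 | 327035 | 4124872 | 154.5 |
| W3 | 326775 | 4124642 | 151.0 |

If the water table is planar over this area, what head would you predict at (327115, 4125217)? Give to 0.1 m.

161.4 m

∂h/∂x = (154.5 − 155.9) / (327035 − 326775) = -0.005385
∂h/∂y = (151.0 − 155.9) / (4124642 − 4124872) = +0.02130
h(327115, 4125217) = 155.9 + (-0.005385)·(340) + (+0.02130)·(345) = 155.9 -1.831 +7.350 = 161.419 m.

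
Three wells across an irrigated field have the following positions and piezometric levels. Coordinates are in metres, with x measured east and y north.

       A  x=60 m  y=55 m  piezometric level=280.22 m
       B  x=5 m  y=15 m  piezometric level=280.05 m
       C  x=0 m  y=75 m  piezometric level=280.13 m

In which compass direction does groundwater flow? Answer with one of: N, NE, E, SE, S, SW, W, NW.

Differences from A: to B (Δx, Δy, Δh) = (-55, -40, -0.17); to C = (-60, 20, -0.09).
Solve a·Δx + b·Δy = Δh: det = (-55)·20 − (-60)·(-40) = -3500.
∂h/∂x = [(-0.17)·20 − (-0.09)·(-40)] / -3500 = +0.002000
∂h/∂y = [(-55)·(-0.09) − (-60)·(-0.17)] / -3500 = +0.001500
Flow = −∇h = (-0.002000 east, -0.001500 north), which points southwest.

SW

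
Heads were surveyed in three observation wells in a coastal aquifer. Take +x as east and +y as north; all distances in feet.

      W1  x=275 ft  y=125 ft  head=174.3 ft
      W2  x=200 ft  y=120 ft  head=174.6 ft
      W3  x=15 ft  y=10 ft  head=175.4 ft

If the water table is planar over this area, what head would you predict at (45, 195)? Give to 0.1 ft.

Three-point gradient (reference W1): Δ to W2 = (-75, -5, +0.3), Δ to W3 = (-260, -115, +1.1).
∂h/∂x = -0.003959, ∂h/∂y = -0.0006143 (det = 7325).
h(45, 195) = 174.3 + (-0.003959)·(-230) + (-0.0006143)·(70) = 174.3 +0.911 -0.043 = 175.168 ft.

175.2 ft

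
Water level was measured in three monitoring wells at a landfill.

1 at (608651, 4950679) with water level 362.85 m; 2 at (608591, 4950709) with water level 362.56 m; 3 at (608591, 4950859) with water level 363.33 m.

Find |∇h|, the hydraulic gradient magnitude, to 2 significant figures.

Differences from 1: to 2 (Δx, Δy, Δh) = (-60, 30, -0.29); to 3 = (-60, 180, +0.48).
Determinant of the coordinate differences = (-60)·180 − (-60)·30 = -9000.
∂h/∂x = [(-0.29)·180 − (+0.48)·30] / -9000 = +0.007400
∂h/∂y = [(-60)·(+0.48) − (-60)·(-0.29)] / -9000 = +0.005133
|∇h| = √(0.007400² + 0.005133²) = 0.009006

0.0090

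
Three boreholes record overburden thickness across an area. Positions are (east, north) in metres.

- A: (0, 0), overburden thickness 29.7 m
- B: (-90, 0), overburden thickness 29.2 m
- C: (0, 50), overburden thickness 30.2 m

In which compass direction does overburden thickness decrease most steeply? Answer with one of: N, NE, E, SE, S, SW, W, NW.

SW

∂d/∂x = (29.2 − 29.7) / (-90 − 0) = +0.005556
∂d/∂y = (30.2 − 29.7) / (50 − 0) = +0.01000
Steepest decrease is along −∇f = (-0.005556 E, -0.01000 N) → southwest.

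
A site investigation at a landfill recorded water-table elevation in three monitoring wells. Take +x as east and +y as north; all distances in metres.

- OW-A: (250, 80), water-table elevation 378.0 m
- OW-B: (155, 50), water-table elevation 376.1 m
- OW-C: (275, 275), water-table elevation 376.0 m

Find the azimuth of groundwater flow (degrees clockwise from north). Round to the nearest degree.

With h = a·x + b·y + c and OW-A as origin, the differences give:
  (-95)·a + (-30)·b = -1.9
  25·a + 195·b = -2.0
Eliminate b (×195 and ×(-30), subtract): -17775·a = -430.50 → a = ∂h/∂x = +0.02422
Back-substitute: b = ∂h/∂y = -0.01336.
Flow direction (−∇h) has components (-0.02422 E, +0.01336 N).
Azimuth = atan2(E, N) = atan2(-0.02422, +0.01336) = 298.9° ≈ 299°.

299°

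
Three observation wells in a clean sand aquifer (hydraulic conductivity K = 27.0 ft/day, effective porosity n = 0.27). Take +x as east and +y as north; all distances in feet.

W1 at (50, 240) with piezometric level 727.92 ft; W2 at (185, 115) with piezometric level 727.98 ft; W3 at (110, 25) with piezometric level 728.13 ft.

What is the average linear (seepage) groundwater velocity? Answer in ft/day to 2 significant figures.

0.13 ft/day

Three-point gradient (reference W1): Δ to W2 = (135, -125, +0.06), Δ to W3 = (60, -215, +0.21).
∂h/∂x = -0.0006202, ∂h/∂y = -0.001150 (det = -21525).
|∇h| = √(-0.0006202² + -0.001150²) = 0.001307
Seepage velocity v = K·i/n = 27.0 × 0.001307 / 0.27 = 0.1307 ft/day.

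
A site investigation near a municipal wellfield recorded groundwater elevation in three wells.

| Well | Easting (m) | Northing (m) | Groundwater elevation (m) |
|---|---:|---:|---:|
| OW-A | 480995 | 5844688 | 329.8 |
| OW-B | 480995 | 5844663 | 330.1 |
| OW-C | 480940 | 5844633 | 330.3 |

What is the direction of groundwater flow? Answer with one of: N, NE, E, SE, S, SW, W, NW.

N

With h = a·x + b·y + c and OW-A as origin, the differences give:
  0·a + (-25)·b = +0.3
  (-55)·a + (-55)·b = +0.5
Eliminate b (×(-55) and ×(-25), subtract): -1375·a = -4.00 → a = ∂h/∂x = +0.002909
Back-substitute: b = ∂h/∂y = -0.01200.
Flow = −∇h = (-0.002909 east, +0.01200 north), which points north.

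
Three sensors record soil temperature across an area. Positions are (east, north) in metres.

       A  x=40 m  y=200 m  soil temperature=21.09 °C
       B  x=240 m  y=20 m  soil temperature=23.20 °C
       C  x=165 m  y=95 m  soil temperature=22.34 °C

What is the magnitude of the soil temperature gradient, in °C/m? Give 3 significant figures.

0.00945 °C/m

Taking A as reference: B−A = (200, -180, +2.11); C−A = (125, -105, +1.25).
Solve a·Δx + b·Δy = ΔT: det = 200·(-105) − 125·(-180) = 1500.
∂T/∂x = [(+2.11)·(-105) − (+1.25)·(-180)] / 1500 = +0.002300
∂T/∂y = [200·(+1.25) − 125·(+2.11)] / 1500 = -0.009167
|∇f| = √(0.002300² + -0.009167²) = 0.009451 °C/m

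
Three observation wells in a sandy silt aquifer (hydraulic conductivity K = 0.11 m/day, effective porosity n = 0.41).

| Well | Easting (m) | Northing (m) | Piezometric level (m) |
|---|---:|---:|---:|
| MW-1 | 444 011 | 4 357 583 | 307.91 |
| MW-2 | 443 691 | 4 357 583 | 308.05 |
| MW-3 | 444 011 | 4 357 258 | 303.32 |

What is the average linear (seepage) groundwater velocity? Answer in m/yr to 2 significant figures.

∂h/∂x = (308.05 − 307.91) / (443691 − 444011) = -0.0004375
∂h/∂y = (303.32 − 307.91) / (4357258 − 4357583) = +0.01412
|∇h| = √(-0.0004375² + 0.01412²) = 0.01413
Seepage velocity v = K·i/n = 0.11 × 0.01413 / 0.41 = 0.003791 m/day = 1.385 m/yr.

1.4 m/yr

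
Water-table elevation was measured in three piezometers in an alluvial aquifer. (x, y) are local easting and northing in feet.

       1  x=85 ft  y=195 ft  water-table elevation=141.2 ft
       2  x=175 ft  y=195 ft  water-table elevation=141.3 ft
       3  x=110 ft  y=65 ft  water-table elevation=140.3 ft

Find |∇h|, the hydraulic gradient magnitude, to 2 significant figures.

With h = a·x + b·y + c and 1 as origin, the differences give:
  90·a + 0·b = +0.1
  25·a + (-130)·b = -0.9
Eliminate b (×(-130) and ×0, subtract): -11700·a = -13.00 → a = ∂h/∂x = +0.001111
Back-substitute: b = ∂h/∂y = +0.007137.
|∇h| = √(0.001111² + 0.007137²) = 0.007223

0.0072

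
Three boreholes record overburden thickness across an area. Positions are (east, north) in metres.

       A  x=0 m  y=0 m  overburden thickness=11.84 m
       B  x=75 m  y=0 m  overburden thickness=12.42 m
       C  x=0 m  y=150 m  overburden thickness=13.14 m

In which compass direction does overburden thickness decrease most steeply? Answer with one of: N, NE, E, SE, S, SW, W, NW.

∂d/∂x = (12.42 − 11.84) / (75 − 0) = +0.007733
∂d/∂y = (13.14 − 11.84) / (150 − 0) = +0.008667
Steepest decrease is along −∇f = (-0.007733 E, -0.008667 N) → southwest.

SW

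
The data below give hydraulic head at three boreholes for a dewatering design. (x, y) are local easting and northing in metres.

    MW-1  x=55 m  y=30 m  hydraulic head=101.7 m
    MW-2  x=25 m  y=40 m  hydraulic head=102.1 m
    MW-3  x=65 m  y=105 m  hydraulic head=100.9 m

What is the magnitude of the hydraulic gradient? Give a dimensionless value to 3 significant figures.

With h = a·x + b·y + c and MW-1 as origin, the differences give:
  (-30)·a + 10·b = +0.4
  10·a + 75·b = -0.8
Eliminate b (×75 and ×10, subtract): -2350·a = 38.00 → a = ∂h/∂x = -0.01617
Back-substitute: b = ∂h/∂y = -0.008511.
|∇h| = √(-0.01617² + -0.008511²) = 0.01827

0.0183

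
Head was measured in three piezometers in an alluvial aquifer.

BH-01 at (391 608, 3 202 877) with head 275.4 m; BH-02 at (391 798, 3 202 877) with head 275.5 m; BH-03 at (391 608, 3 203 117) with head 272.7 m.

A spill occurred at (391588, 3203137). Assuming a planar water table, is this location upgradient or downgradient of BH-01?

downgradient

∂h/∂x = (275.5 − 275.4) / (391798 − 391608) = +0.0005263
∂h/∂y = (272.7 − 275.4) / (3203117 − 3202877) = -0.01125
Head at (391588, 3203137) = 275.4 + (+0.0005263)·(-20) + (-0.01125)·(260) = 272.46 m.
That is lower than the 275.4 m at BH-01, so the point is downgradient.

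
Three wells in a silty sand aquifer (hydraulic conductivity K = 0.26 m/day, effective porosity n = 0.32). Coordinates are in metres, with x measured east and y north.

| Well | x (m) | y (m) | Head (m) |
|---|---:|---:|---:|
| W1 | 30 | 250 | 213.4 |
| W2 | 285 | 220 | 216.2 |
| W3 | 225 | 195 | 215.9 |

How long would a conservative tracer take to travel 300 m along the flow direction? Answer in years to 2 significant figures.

68 years

Three-point gradient (reference W1): Δ to W2 = (255, -30, +2.8), Δ to W3 = (195, -55, +2.5).
∂h/∂x = +0.009664, ∂h/∂y = -0.01119 (det = -8175).
|∇h| = √(0.009664² + -0.01119²) = 0.01479
Seepage velocity v = K·i/n = 0.26 × 0.01479 / 0.32 = 0.01202 m/day.
t = 300 / 0.01202 = 2.496e+04 days = 68.3 years.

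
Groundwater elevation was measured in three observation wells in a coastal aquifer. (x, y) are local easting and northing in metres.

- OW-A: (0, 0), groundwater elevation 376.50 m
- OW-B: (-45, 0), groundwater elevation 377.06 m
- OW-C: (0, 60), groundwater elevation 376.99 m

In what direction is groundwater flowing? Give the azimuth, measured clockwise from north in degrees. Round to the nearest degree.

123°

∂h/∂x = (377.06 − 376.50) / (-45 − 0) = -0.01244
∂h/∂y = (376.99 − 376.50) / (60 − 0) = +0.008167
Flow direction (−∇h) has components (+0.01244 E, -0.008167 N).
Azimuth = atan2(E, N) = atan2(+0.01244, -0.008167) = 123.3° ≈ 123°.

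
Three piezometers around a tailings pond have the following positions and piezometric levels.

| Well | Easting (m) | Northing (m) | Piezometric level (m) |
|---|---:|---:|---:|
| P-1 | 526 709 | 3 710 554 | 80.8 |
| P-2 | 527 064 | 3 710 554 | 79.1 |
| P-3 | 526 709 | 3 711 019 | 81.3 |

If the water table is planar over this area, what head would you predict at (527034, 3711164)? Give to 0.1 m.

79.9 m

∂h/∂x = (79.1 − 80.8) / (527064 − 526709) = -0.004789
∂h/∂y = (81.3 − 80.8) / (3711019 − 3710554) = +0.001075
h(527034, 3711164) = 80.8 + (-0.004789)·(325) + (+0.001075)·(610) = 80.8 -1.556 +0.656 = 79.900 m.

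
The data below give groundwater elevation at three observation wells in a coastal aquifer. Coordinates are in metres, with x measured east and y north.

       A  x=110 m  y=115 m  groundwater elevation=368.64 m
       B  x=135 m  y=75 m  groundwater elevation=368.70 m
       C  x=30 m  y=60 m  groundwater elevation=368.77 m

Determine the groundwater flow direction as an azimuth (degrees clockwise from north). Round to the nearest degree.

Taking A as reference: B−A = (25, -40, +0.06); C−A = (-80, -55, +0.13).
Determinant of the coordinate differences = 25·(-55) − (-80)·(-40) = -4575.
∂h/∂x = [(+0.06)·(-55) − (+0.13)·(-40)] / -4575 = -0.0004153
∂h/∂y = [25·(+0.13) − (-80)·(+0.06)] / -4575 = -0.001760
Flow direction (−∇h) has components (+0.0004153 E, +0.001760 N).
Azimuth = atan2(E, N) = atan2(+0.0004153, +0.001760) = 13.3° ≈ 013°.

013°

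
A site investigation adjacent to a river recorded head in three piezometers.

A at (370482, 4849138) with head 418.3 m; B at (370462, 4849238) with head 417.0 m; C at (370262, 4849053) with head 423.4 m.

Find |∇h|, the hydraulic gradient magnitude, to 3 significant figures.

With h = a·x + b·y + c and A as origin, the differences give:
  (-20)·a + 100·b = -1.3
  (-220)·a + (-85)·b = +5.1
Eliminate b (×(-85) and ×100, subtract): 23700·a = -399.50 → a = ∂h/∂x = -0.01686
Back-substitute: b = ∂h/∂y = -0.01637.
|∇h| = √(-0.01686² + -0.01637²) = 0.0235

0.0235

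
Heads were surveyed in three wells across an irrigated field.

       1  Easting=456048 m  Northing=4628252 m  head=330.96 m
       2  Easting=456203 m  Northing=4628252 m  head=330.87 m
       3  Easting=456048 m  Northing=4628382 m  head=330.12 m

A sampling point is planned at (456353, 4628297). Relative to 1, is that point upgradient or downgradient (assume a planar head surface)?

downgradient

∂h/∂x = (330.87 − 330.96) / (456203 − 456048) = -0.0005806
∂h/∂y = (330.12 − 330.96) / (4628382 − 4628252) = -0.006462
Head at (456353, 4628297) = 330.96 + (-0.0005806)·(305) + (-0.006462)·(45) = 330.49 m.
That is lower than the 330.96 m at 1, so the point is downgradient.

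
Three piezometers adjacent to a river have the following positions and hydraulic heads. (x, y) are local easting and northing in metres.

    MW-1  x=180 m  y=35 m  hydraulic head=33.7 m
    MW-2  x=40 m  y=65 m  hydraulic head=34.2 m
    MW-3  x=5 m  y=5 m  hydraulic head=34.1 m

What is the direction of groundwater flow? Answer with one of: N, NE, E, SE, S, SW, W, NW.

With h = a·x + b·y + c and MW-1 as origin, the differences give:
  (-140)·a + 30·b = +0.5
  (-175)·a + (-30)·b = +0.4
Eliminate b (×(-30) and ×30, subtract): 9450·a = -27.00 → a = ∂h/∂x = -0.002857
Back-substitute: b = ∂h/∂y = +0.003333.
Flow = −∇h = (+0.002857 east, -0.003333 north), which points southeast.

SE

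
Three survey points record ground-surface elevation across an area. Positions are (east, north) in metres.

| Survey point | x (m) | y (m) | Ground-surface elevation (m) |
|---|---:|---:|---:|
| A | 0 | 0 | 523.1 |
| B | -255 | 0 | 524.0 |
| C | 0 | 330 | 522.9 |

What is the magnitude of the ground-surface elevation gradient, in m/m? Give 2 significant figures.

0.0036 m/m

∂z/∂x = (524.0 − 523.1) / (-255 − 0) = -0.003529
∂z/∂y = (522.9 − 523.1) / (330 − 0) = -0.0006061
|∇f| = √(-0.003529² + -0.0006061²) = 0.003581 m/m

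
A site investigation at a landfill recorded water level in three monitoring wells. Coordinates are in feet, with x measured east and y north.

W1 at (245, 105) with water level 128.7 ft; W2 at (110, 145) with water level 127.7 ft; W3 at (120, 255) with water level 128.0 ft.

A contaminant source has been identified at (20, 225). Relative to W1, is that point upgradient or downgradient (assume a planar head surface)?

With h = a·x + b·y + c and W1 as origin, the differences give:
  (-135)·a + 40·b = -1.0
  (-125)·a + 150·b = -0.7
Eliminate b (×150 and ×40, subtract): -15250·a = -122.00 → a = ∂h/∂x = +0.008000
Back-substitute: b = ∂h/∂y = +0.002000.
Head at (20, 225) = 128.7 + (+0.008000)·(-225) + (+0.002000)·(120) = 127.14 ft.
That is lower than the 128.7 ft at W1, so the point is downgradient.

downgradient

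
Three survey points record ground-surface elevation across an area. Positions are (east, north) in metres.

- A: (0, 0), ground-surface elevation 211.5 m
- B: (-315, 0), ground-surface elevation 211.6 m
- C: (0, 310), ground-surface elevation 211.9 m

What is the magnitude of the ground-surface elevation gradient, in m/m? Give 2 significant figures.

0.0013 m/m

∂z/∂x = (211.6 − 211.5) / (-315 − 0) = -0.0003175
∂z/∂y = (211.9 − 211.5) / (310 − 0) = +0.001290
|∇f| = √(-0.0003175² + 0.001290²) = 0.001328 m/m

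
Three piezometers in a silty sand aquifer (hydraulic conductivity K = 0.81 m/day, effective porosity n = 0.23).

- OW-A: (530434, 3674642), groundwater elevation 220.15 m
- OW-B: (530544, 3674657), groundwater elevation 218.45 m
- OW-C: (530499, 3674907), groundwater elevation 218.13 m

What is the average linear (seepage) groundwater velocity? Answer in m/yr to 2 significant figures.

20 m/yr

With h = a·x + b·y + c and OW-A as origin, the differences give:
  110·a + 15·b = -1.70
  65·a + 265·b = -2.02
Eliminate b (×265 and ×15, subtract): 28175·a = -420.200 → a = ∂h/∂x = -0.01491
Back-substitute: b = ∂h/∂y = -0.003965.
|∇h| = √(-0.01491² + -0.003965²) = 0.01543
Seepage velocity v = K·i/n = 0.81 × 0.01543 / 0.23 = 0.05434 m/day = 19.85 m/yr.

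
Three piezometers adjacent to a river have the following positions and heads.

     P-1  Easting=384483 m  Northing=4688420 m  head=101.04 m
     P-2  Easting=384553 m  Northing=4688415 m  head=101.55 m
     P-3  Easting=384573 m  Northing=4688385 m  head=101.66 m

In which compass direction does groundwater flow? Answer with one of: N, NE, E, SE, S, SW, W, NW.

W

With h = a·x + b·y + c and P-1 as origin, the differences give:
  70·a + (-5)·b = +0.51
  90·a + (-35)·b = +0.62
Eliminate b (×(-35) and ×(-5), subtract): -2000·a = -14.750 → a = ∂h/∂x = +0.007375
Back-substitute: b = ∂h/∂y = +0.001250.
Flow = −∇h = (-0.007375 east, -0.001250 north), which points west.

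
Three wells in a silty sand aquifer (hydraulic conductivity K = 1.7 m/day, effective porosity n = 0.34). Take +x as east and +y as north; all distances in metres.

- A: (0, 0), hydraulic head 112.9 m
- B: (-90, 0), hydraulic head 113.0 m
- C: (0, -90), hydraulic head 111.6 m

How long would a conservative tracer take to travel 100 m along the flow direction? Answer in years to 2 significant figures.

3.8 years

∂h/∂x = (113.0 − 112.9) / (-90 − 0) = -0.001111
∂h/∂y = (111.6 − 112.9) / (-90 − 0) = +0.01444
|∇h| = √(-0.001111² + 0.01444²) = 0.01448
Seepage velocity v = K·i/n = 1.7 × 0.01448 / 0.34 = 0.0724 m/day.
t = 100 / 0.0724 = 1381 days = 3.78 years.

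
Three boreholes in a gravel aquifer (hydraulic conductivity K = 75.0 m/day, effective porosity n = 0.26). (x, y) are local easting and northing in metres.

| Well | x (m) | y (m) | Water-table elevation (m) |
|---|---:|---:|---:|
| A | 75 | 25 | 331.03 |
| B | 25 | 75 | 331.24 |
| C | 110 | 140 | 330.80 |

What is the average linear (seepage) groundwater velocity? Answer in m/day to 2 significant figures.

With h = a·x + b·y + c and A as origin, the differences give:
  (-50)·a + 50·b = +0.21
  35·a + 115·b = -0.23
Eliminate b (×115 and ×50, subtract): -7500·a = 35.650 → a = ∂h/∂x = -0.004753
Back-substitute: b = ∂h/∂y = -0.0005533.
|∇h| = √(-0.004753² + -0.0005533²) = 0.004785
Seepage velocity v = K·i/n = 75.0 × 0.004785 / 0.26 = 1.38 m/day.

1.4 m/day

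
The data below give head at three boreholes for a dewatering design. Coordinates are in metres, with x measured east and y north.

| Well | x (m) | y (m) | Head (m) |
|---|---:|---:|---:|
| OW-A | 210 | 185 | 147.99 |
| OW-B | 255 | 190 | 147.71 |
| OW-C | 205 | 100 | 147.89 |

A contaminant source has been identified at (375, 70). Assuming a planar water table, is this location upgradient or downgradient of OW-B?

downgradient

Three-point gradient (reference OW-A): Δ to OW-B = (45, 5, -0.28), Δ to OW-C = (-5, -85, -0.10).
∂h/∂x = -0.006395, ∂h/∂y = +0.001553 (det = -3800).
Head at (375, 70) = 147.99 + (-0.006395)·(165) + (+0.001553)·(-115) = 146.76 m.
That is lower than the 147.71 m at OW-B, so the point is downgradient.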